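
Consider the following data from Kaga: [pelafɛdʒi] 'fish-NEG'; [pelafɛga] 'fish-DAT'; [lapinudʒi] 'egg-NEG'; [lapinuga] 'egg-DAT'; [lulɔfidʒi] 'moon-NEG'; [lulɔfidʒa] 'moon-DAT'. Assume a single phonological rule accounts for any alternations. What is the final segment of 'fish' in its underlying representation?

In [pelafɛdʒi] and [pelafɛga] the final segment of 'fish' alternates: [dʒ] ~ [g].
But 'moon' keeps [dʒ] in both environments ([lulɔfidʒi], [lulɔfidʒa]), so there is no rule changing /dʒ/ to [g] before the DAT suffix.
The underlying segment must be /g/; /g/ becomes palato-alveolar [dʒ] before a front vowel, yielding [dʒ] there.

/g/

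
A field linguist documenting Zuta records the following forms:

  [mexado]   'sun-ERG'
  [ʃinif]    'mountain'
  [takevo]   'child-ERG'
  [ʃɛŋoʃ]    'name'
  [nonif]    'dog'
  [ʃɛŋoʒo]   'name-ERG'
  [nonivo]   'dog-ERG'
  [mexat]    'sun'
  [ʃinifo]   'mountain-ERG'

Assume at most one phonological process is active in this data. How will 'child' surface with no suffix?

The root 'dog' surfaces as [nonif] and [nonivo], with a stem-final [f] ~ [v] alternation.
But 'mountain' keeps [f] in both environments ([ʃinif], [ʃinifo]), so there is no rule changing /f/ to [v] before the ERG suffix.
The underlying segment must be /v/; voiced obstruents become voiceless word-finally, yielding [f] there.
The one attested form of 'child', [takevo], shows underlying /takev/. Applying the same rule word-finally gives [takef].

[takef]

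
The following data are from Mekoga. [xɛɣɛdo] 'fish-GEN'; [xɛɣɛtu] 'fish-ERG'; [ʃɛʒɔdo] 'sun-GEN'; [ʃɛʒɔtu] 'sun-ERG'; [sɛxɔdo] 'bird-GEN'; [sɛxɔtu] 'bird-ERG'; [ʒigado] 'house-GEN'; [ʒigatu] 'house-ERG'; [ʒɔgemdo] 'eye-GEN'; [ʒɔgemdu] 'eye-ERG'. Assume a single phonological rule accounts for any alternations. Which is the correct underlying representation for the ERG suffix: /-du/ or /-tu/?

/-tu/

The ERG suffix surfaces as [-du] and [-tu], depending on the final segment of the stem.
The GEN suffix, which begins with [d], is invariant after every stem; so [d] is not altered by any rule here.
The ERG suffix is therefore /-tu/ underlyingly, with post-nasal voicing: voiceless stops become voiced after a nasal.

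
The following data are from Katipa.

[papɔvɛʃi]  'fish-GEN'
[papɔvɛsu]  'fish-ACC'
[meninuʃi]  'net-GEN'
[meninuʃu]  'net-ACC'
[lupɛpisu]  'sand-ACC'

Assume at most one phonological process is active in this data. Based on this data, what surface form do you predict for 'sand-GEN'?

[lupɛpiʃi]

'fish' shows [ʃ] ~ [s] at the end of the stem ([papɔvɛʃi] vs [papɔvɛsu]).
If /ʃ/ were underlying and a rule turned it into [s] before the ACC suffix, 'net' would also alternate; but it has [ʃ] in both [meninuʃi] and [meninuʃu].
The underlying segment must be /s/; /s/ becomes palato-alveolar [ʃ] before a front vowel, yielding [ʃ] there.
The one attested form of 'sand', [lupɛpisu], shows underlying /lupɛpis/. Applying the same rule before a front vowel gives [lupɛpiʃi].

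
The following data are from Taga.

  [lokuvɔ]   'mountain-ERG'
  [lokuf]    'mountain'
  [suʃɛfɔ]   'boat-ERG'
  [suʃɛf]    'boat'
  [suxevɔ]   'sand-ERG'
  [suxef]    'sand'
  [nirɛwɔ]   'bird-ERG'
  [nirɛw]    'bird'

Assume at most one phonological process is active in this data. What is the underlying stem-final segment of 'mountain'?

/v/

'mountain' shows [v] ~ [f] at the end of the stem ([lokuvɔ] vs [lokuf]).
Compare 'boat', with invariant [f] in [suʃɛfɔ] and [suʃɛf]: an analysis with underlying /f/ and a rule producing [v] before the ERG suffix would wrongly predict alternation here too.
The alternation reflects word-final obstruent devoicing: voiced obstruents become voiceless word-finally. /v/ is underlying.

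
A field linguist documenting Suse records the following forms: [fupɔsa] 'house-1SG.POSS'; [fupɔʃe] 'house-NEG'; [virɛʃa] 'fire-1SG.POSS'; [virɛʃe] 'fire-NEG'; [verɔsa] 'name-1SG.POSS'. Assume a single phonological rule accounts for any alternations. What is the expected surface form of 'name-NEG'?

[verɔʃe]

The stem for 'house' ends in [s] in [fupɔsa] but [ʃ] in [fupɔʃe].
But 'fire' keeps [ʃ] in both environments ([virɛʃa], [virɛʃe]), so there is no rule changing /ʃ/ to [s] before the 1SG.POSS suffix.
The alternation reflects palatalization before a front vowel: /s/ becomes palato-alveolar [ʃ] before a front vowel. /s/ is underlying.
From [verɔsa] the stem 'name' is /verɔs/; before a front vowel this yields [verɔʃe].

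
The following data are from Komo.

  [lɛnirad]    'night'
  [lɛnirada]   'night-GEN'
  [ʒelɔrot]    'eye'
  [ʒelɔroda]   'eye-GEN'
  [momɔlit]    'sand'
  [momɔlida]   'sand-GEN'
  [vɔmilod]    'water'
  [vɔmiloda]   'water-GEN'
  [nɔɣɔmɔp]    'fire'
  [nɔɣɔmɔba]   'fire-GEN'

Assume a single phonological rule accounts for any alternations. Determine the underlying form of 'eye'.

In [ʒelɔrot] and [ʒelɔroda] the final segment of 'eye' alternates: [t] ~ [d].
Compare 'water', with invariant [d] in [vɔmilod] and [vɔmiloda]: an analysis with underlying /d/ and a rule producing [t] in isolation would wrongly predict alternation here too.
The alternation reflects intervocalic voicing: voiceless stops become voiced between vowels. /t/ is underlying.

/ʒelɔrot/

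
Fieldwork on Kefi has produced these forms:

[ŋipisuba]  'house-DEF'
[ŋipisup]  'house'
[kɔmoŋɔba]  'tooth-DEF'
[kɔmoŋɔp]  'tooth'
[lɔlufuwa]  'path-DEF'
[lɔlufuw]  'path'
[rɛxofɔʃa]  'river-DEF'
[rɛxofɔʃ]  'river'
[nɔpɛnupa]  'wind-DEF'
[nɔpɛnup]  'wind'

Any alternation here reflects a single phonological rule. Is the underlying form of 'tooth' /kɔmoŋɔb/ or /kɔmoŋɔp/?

/kɔmoŋɔb/

In [kɔmoŋɔba] and [kɔmoŋɔp] the final segment of 'tooth' alternates: [b] ~ [p].
The stem 'wind' ([nɔpɛnupa], [nɔpɛnup]) shows [p] unchanged in both environments, so [p] cannot be basic with [b] derived before the DEF suffix.
Therefore /b/ is basic and [p] is derived by word-final obstruent devoicing (voiced obstruents become voiceless word-finally).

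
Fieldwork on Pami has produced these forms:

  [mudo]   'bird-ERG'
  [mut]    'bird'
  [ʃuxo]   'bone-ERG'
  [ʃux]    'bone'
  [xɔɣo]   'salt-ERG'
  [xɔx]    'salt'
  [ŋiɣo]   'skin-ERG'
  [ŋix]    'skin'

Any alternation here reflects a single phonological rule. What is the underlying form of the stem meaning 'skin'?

In [ŋiɣo] and [ŋix] the final segment of 'skin' alternates: [ɣ] ~ [x].
Compare 'bone', with invariant [x] in [ʃuxo] and [ʃux]: an analysis with underlying /x/ and a rule producing [ɣ] before the ERG suffix would wrongly predict alternation here too.
Therefore /ɣ/ is basic and [x] is derived by word-final obstruent devoicing (voiced obstruents become voiceless word-finally).

/ŋiɣ/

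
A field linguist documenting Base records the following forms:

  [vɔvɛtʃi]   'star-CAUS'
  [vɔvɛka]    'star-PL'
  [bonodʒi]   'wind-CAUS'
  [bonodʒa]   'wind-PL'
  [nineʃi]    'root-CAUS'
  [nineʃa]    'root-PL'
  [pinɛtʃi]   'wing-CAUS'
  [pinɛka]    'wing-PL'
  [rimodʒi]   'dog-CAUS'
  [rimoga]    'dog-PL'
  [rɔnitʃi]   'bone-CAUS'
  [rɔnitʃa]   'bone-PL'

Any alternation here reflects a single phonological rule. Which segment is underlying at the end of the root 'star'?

'star' shows [tʃ] ~ [k] at the end of the stem ([vɔvɛtʃi] vs [vɔvɛka]).
But 'bone' keeps [tʃ] in both environments ([rɔnitʃi], [rɔnitʃa]), so there is no rule changing /tʃ/ to [k] before the PL suffix.
The alternation reflects palatalization before a front vowel: /k/ and /g/ become palato-alveolar [tʃ] and [dʒ] before a front vowel. /k/ is underlying.

/k/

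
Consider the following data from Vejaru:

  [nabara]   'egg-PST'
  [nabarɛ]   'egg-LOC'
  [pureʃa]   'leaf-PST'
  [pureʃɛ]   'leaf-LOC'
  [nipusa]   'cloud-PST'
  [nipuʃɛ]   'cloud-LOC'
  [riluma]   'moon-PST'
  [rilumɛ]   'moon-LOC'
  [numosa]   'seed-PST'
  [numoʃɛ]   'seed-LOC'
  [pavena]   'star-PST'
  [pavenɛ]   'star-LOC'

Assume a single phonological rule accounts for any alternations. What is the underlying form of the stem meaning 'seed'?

The stem for 'seed' ends in [s] in [numosa] but [ʃ] in [numoʃɛ].
But 'leaf' keeps [ʃ] in both environments ([pureʃa], [pureʃɛ]), so there is no rule changing /ʃ/ to [s] before the PST suffix.
Therefore /s/ is basic and [ʃ] is derived by palatalization before a front vowel (/s/ becomes palato-alveolar [ʃ] before a front vowel).
So 'seed' = /numos/.

/numos/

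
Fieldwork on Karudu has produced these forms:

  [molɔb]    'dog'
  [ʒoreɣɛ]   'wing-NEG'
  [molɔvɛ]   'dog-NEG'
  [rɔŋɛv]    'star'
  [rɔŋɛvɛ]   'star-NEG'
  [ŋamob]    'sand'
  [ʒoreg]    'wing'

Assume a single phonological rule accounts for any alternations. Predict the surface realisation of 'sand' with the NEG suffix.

[ŋamovɛ]

The stem for 'dog' ends in [b] in [molɔb] but [v] in [molɔvɛ].
The stem 'star' ([rɔŋɛv], [rɔŋɛvɛ]) shows [v] unchanged in both environments, so [v] cannot be basic with [b] derived in isolation.
The alternation reflects intervocalic spirantization: voiced stops become fricatives between vowels. /b/ is underlying.
The one attested form of 'sand', [ŋamob], shows underlying /ŋamob/. Applying the same rule between vowels gives [ŋamovɛ].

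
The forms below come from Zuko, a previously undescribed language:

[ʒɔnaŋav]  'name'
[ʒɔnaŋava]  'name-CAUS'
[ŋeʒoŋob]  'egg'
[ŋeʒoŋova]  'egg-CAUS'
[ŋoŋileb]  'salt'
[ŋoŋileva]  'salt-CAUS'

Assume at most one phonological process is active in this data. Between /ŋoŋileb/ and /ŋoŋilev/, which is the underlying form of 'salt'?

/ŋoŋileb/

'salt' shows [b] ~ [v] at the end of the stem ([ŋoŋileb] vs [ŋoŋileva]).
But 'name' keeps [v] in both environments ([ʒɔnaŋav], [ʒɔnaŋava]), so there is no rule changing /v/ to [b] in isolation.
The alternation reflects intervocalic spirantization: voiced stops become fricatives between vowels. /b/ is underlying.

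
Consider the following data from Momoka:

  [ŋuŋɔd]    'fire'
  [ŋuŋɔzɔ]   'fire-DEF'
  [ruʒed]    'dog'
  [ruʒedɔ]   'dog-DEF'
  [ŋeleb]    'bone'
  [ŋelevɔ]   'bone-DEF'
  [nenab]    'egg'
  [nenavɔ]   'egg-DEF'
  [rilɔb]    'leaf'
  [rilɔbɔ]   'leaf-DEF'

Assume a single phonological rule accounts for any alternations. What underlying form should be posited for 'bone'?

'bone' shows [b] ~ [v] at the end of the stem ([ŋeleb] vs [ŋelevɔ]).
But 'leaf' keeps [b] in both environments ([rilɔb], [rilɔbɔ]), so there is no rule changing /b/ to [v] before the DEF suffix.
The underlying segment must be /v/; voiced fricatives become stops word-finally, yielding [b] there.
So 'bone' = /ŋelev/.

/ŋelev/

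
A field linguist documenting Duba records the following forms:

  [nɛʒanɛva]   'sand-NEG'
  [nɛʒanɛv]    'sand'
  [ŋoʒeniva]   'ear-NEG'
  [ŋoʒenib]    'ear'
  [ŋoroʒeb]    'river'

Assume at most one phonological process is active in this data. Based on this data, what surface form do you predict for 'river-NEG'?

In [ŋoʒeniva] and [ŋoʒenib] the final segment of 'ear' alternates: [v] ~ [b].
The stem 'sand' ([nɛʒanɛva], [nɛʒanɛv]) shows [v] unchanged in both environments, so [v] cannot be basic with [b] derived in isolation.
The underlying segment must be /b/; voiced stops become fricatives between vowels, yielding [v] there.
From [ŋoroʒeb] the stem 'river' is /ŋoroʒeb/; between vowels this yields [ŋoroʒeva].

[ŋoroʒeva]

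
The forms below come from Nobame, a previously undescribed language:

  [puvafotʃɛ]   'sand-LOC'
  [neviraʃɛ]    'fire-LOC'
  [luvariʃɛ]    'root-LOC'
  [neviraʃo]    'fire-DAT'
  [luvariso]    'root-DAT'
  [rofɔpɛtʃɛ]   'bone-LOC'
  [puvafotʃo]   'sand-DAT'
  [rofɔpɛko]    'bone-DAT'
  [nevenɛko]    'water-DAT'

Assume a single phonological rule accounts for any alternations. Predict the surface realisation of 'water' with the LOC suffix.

[nevenɛtʃɛ]

The stem for 'bone' ends in [tʃ] in [rofɔpɛtʃɛ] but [k] in [rofɔpɛko].
The stem 'sand' ([puvafotʃɛ], [puvafotʃo]) shows [tʃ] unchanged in both environments, so [tʃ] cannot be basic with [k] derived before the DAT suffix.
So /k/ is underlying, and a rule of palatalization before a front vowel — /k/ and /s/ become palato-alveolar [tʃ] and [ʃ] before a front vowel — gives [tʃ].
The one attested form of 'water', [nevenɛko], shows underlying /nevenɛk/. Applying the same rule before a front vowel gives [nevenɛtʃɛ].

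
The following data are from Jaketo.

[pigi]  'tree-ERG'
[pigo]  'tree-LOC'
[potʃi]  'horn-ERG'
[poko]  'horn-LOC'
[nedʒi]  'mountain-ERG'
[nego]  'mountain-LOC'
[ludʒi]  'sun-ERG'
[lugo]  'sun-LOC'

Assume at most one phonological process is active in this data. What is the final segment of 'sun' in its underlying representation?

'sun' shows [dʒ] ~ [g] at the end of the stem ([ludʒi] vs [lugo]).
The stem 'tree' ([pigi], [pigo]) shows [g] unchanged in both environments, so [g] cannot be basic with [dʒ] derived before the ERG suffix.
The underlying segment must be /dʒ/; palato-alveolar /tʃ/ and /dʒ/ become [k] and [g] when no front vowel follows, yielding [g] there.

/dʒ/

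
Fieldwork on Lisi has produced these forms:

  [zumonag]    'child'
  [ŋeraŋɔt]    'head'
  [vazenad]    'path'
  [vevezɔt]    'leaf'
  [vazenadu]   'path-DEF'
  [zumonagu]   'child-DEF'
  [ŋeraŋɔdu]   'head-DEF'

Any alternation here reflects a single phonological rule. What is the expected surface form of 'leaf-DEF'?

[vevezɔdu]

The stem for 'head' ends in [d] in [ŋeraŋɔdu] but [t] in [ŋeraŋɔt].
The stem 'path' ([vazenadu], [vazenad]) shows [d] unchanged in both environments, so [d] cannot be basic with [t] derived in isolation.
The alternation reflects intervocalic voicing: voiceless stops become voiced between vowels. /t/ is underlying.
The one attested form of 'leaf', [vevezɔt], shows underlying /vevezɔt/. Applying the same rule between vowels gives [vevezɔdu].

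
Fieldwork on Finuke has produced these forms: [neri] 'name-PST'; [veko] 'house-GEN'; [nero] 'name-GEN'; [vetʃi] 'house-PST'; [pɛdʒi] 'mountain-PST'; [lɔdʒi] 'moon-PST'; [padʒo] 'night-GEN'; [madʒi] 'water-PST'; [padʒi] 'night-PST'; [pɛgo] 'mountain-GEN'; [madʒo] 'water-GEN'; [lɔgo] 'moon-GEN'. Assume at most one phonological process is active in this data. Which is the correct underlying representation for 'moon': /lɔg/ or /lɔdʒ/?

/lɔg/

The stem for 'moon' ends in [dʒ] in [lɔdʒi] but [g] in [lɔgo].
But 'water' keeps [dʒ] in both environments ([madʒi], [madʒo]), so there is no rule changing /dʒ/ to [g] before the GEN suffix.
Therefore /g/ is basic and [dʒ] is derived by palatalization before a front vowel (/k/ and /g/ become palato-alveolar [tʃ] and [dʒ] before a front vowel).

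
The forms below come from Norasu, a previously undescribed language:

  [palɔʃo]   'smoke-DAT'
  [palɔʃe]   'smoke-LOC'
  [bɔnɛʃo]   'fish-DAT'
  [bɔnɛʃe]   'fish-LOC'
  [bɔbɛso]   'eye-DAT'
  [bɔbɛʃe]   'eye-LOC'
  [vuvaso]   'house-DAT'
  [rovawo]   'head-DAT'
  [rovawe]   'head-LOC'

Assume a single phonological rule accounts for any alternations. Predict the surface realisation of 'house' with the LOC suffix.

[vuvaʃe]

The root 'eye' surfaces as [bɔbɛso] and [bɔbɛʃe], with a stem-final [s] ~ [ʃ] alternation.
The stem 'smoke' ([palɔʃo], [palɔʃe]) shows [ʃ] unchanged in both environments, so [ʃ] cannot be basic with [s] derived before the DAT suffix.
So /s/ is underlying, and a rule of palatalization before a front vowel — /s/ becomes palato-alveolar [ʃ] before a front vowel — gives [ʃ].
From [vuvaso] the stem 'house' is /vuvas/; before a front vowel this yields [vuvaʃe].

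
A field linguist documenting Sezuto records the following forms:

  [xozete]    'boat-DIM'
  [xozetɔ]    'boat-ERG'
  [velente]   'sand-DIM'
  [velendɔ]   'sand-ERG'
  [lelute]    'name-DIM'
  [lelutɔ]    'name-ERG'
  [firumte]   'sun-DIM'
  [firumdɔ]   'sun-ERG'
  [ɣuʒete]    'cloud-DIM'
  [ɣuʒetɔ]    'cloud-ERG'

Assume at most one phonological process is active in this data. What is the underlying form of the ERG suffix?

/-dɔ/

The ERG morpheme has two allomorphs, [-dɔ] and [-tɔ].
By contrast the DIM suffix keeps its initial [t] throughout — that segment must be underlying.
So the underlying form is /-dɔ/, and voiced stops become voiceless after a vowel.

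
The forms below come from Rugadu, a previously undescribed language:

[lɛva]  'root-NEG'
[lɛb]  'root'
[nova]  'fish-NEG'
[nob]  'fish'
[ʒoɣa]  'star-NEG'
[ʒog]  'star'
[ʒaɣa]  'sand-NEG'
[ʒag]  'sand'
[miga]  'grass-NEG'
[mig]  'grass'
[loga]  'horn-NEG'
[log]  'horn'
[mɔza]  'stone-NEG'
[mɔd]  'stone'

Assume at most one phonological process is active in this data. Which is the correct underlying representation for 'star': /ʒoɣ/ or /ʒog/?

The stem for 'star' ends in [ɣ] in [ʒoɣa] but [g] in [ʒog].
If /g/ were underlying and a rule turned it into [ɣ] before the NEG suffix, 'grass' would also alternate; but it has [g] in both [miga] and [mig].
The underlying segment must be /ɣ/; voiced fricatives become stops word-finally, yielding [g] there.

/ʒoɣ/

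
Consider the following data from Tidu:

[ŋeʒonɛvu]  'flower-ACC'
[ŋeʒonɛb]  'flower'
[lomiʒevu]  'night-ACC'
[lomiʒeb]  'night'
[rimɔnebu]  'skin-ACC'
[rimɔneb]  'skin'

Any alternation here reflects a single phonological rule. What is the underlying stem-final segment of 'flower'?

The root 'flower' surfaces as [ŋeʒonɛvu] and [ŋeʒonɛb], with a stem-final [v] ~ [b] alternation.
Compare 'skin', with invariant [b] in [rimɔnebu] and [rimɔneb]: an analysis with underlying /b/ and a rule producing [v] before the ACC suffix would wrongly predict alternation here too.
So /v/ is underlying, and a rule of word-final hardening — voiced fricatives become stops word-finally — gives [b].

/v/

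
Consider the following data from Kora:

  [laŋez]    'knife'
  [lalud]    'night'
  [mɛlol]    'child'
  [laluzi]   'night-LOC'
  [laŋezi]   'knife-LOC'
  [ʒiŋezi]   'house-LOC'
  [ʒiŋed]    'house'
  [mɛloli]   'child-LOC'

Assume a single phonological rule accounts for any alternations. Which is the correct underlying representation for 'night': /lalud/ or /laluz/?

/lalud/

In [lalud] and [laluzi] the final segment of 'night' alternates: [d] ~ [z].
If /z/ were underlying and a rule turned it into [d] in isolation, 'knife' would also alternate; but it has [z] in both [laŋez] and [laŋezi].
The alternation reflects intervocalic spirantization: voiced stops become fricatives between vowels. /d/ is underlying.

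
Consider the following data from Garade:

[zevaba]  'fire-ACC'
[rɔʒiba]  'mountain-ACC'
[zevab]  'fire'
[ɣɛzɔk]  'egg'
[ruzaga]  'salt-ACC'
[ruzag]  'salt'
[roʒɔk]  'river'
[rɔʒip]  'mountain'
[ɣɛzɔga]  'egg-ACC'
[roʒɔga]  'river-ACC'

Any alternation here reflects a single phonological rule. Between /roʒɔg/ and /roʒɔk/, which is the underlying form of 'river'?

/roʒɔk/

The root 'river' surfaces as [roʒɔga] and [roʒɔk], with a stem-final [g] ~ [k] alternation.
Compare 'salt', with invariant [g] in [ruzaga] and [ruzag]: an analysis with underlying /g/ and a rule producing [k] in isolation would wrongly predict alternation here too.
The underlying segment must be /k/; voiceless stops become voiced between vowels, yielding [g] there.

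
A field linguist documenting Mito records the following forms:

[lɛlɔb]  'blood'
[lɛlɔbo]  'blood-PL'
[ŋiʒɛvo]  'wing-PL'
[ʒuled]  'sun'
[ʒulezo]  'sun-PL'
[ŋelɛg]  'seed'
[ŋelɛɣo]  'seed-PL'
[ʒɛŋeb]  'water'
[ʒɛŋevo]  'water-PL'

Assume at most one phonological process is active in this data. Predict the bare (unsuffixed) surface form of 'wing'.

[ŋiʒɛb]

The root 'water' surfaces as [ʒɛŋeb] and [ʒɛŋevo], with a stem-final [b] ~ [v] alternation.
If /b/ were underlying and a rule turned it into [v] before the PL suffix, 'blood' would also alternate; but it has [b] in both [lɛlɔb] and [lɛlɔbo].
So /v/ is underlying, and a rule of word-final hardening — voiced fricatives become stops word-finally — gives [b].
From [ŋiʒɛvo] the stem 'wing' is /ŋiʒɛv/; word-finally this yields [ŋiʒɛb].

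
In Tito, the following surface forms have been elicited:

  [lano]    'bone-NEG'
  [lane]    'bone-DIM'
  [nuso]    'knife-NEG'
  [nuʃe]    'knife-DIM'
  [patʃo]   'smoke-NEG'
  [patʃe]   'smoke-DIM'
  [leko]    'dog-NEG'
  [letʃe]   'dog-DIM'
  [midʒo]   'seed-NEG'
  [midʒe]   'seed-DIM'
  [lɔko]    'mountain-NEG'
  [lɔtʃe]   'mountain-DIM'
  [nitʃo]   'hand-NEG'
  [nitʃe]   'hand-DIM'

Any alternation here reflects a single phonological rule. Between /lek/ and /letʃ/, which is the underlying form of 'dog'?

/lek/

In [leko] and [letʃe] the final segment of 'dog' alternates: [k] ~ [tʃ].
Compare 'hand', with invariant [tʃ] in [nitʃo] and [nitʃe]: an analysis with underlying /tʃ/ and a rule producing [k] before the NEG suffix would wrongly predict alternation here too.
The underlying segment must be /k/; /k/ and /s/ become palato-alveolar [tʃ] and [ʃ] before a front vowel, yielding [tʃ] there.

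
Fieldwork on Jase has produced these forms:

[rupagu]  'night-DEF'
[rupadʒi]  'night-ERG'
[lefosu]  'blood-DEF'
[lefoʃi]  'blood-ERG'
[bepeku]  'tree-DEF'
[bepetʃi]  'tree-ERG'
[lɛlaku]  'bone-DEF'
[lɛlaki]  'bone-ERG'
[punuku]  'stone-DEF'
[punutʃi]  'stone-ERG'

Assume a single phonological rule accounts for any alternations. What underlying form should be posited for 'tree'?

/bepetʃ/

The stem for 'tree' ends in [k] in [bepeku] but [tʃ] in [bepetʃi].
If /k/ were underlying and a rule turned it into [tʃ] before the ERG suffix, 'bone' would also alternate; but it has [k] in both [lɛlaku] and [lɛlaki].
Therefore /tʃ/ is basic and [k] is derived by depalatalization (palato-alveolar /tʃ/, /dʒ/ and /ʃ/ become [k], [g] and [s] when no front vowel follows).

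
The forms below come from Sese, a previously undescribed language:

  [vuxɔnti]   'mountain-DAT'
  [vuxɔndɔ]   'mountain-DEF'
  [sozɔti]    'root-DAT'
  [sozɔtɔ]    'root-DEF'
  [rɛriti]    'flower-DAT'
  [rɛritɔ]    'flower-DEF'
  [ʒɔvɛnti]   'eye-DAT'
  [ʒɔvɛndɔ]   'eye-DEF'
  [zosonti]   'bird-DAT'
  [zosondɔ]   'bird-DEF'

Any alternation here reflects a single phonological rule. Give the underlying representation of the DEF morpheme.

The DEF morpheme has two allomorphs, [-dɔ] and [-tɔ].
By contrast the DAT suffix keeps its initial [t] throughout — that segment must be underlying.
So the underlying form is /-dɔ/, and voiced stops become voiceless after a vowel.

/-dɔ/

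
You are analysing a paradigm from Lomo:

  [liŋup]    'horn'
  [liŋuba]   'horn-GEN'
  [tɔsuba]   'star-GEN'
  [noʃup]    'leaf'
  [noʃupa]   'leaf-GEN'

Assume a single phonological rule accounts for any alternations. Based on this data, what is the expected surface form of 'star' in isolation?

[tɔsup]

The stem for 'horn' ends in [p] in [liŋup] but [b] in [liŋuba].
If /p/ were underlying and a rule turned it into [b] before the GEN suffix, 'leaf' would also alternate; but it has [p] in both [noʃup] and [noʃupa].
The alternation reflects word-final obstruent devoicing: voiced obstruents become voiceless word-finally. /b/ is underlying.
From [tɔsuba] the stem 'star' is /tɔsub/; word-finally this yields [tɔsup].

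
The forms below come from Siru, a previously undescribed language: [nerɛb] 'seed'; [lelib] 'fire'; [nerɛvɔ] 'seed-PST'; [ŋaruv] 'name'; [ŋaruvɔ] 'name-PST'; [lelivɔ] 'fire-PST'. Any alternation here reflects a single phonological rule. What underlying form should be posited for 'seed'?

/nerɛb/

The root 'seed' surfaces as [nerɛb] and [nerɛvɔ], with a stem-final [b] ~ [v] alternation.
If /v/ were underlying and a rule turned it into [b] in isolation, 'name' would also alternate; but it has [v] in both [ŋaruv] and [ŋaruvɔ].
The underlying segment must be /b/; voiced stops become fricatives between vowels, yielding [v] there.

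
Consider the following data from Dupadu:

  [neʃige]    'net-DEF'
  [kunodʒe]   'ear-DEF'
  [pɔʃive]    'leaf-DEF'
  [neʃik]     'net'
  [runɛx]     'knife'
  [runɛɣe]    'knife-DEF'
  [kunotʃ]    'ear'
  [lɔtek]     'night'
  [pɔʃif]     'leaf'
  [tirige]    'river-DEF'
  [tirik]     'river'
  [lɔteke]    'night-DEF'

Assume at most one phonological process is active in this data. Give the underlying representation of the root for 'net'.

The root 'net' surfaces as [neʃige] and [neʃik], with a stem-final [g] ~ [k] alternation.
Compare 'night', with invariant [k] in [lɔteke] and [lɔtek]: an analysis with underlying /k/ and a rule producing [g] before the DEF suffix would wrongly predict alternation here too.
The underlying segment must be /g/; voiced obstruents become voiceless word-finally, yielding [k] there.
Hence 'net' is /neʃig/ underlyingly.

/neʃig/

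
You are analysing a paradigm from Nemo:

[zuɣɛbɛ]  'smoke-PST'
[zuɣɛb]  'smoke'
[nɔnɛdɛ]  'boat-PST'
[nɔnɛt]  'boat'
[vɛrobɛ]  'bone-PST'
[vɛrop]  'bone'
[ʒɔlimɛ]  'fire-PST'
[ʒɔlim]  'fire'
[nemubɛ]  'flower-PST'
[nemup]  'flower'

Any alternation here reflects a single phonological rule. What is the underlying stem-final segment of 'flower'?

/p/

In [nemubɛ] and [nemup] the final segment of 'flower' alternates: [b] ~ [p].
The stem 'smoke' ([zuɣɛbɛ], [zuɣɛb]) shows [b] unchanged in both environments, so [b] cannot be basic with [p] derived in isolation.
The underlying segment must be /p/; voiceless stops become voiced between vowels, yielding [b] there.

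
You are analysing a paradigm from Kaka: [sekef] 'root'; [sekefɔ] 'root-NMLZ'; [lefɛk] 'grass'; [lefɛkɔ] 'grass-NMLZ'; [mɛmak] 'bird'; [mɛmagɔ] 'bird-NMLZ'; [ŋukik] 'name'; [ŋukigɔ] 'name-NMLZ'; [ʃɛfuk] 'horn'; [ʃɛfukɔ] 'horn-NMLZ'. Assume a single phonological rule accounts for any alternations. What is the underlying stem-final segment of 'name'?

The root 'name' surfaces as [ŋukik] and [ŋukigɔ], with a stem-final [k] ~ [g] alternation.
But 'grass' keeps [k] in both environments ([lefɛk], [lefɛkɔ]), so there is no rule changing /k/ to [g] before the NMLZ suffix.
Therefore /g/ is basic and [k] is derived by word-final obstruent devoicing (voiced obstruents become voiceless word-finally).

/g/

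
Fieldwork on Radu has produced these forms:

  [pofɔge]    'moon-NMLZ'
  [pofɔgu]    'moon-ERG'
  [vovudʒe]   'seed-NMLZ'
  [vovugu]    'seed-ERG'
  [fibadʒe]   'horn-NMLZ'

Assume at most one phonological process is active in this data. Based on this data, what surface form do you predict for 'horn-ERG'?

The root 'seed' surfaces as [vovudʒe] and [vovugu], with a stem-final [dʒ] ~ [g] alternation.
The stem 'moon' ([pofɔge], [pofɔgu]) shows [g] unchanged in both environments, so [g] cannot be basic with [dʒ] derived before the NMLZ suffix.
Therefore /dʒ/ is basic and [g] is derived by depalatalization (palato-alveolar /dʒ/ becomes [g] when no front vowel follows).
From [fibadʒe] the stem 'horn' is /fibadʒ/; when no front vowel follows this yields [fibagu].

[fibagu]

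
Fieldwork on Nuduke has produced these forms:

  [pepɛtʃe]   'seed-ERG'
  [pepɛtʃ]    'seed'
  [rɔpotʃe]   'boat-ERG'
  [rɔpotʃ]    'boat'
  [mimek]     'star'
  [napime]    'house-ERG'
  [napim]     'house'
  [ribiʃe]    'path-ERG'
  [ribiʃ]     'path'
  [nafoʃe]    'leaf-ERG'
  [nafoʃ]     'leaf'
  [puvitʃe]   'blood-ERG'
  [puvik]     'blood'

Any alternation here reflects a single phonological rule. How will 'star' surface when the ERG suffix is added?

[mimetʃe]

The root 'blood' surfaces as [puvitʃe] and [puvik], with a stem-final [tʃ] ~ [k] alternation.
If /tʃ/ were underlying and a rule turned it into [k] in isolation, 'boat' would also alternate; but it has [tʃ] in both [rɔpotʃe] and [rɔpotʃ].
The alternation reflects palatalization before a front vowel: /k/ becomes palato-alveolar [tʃ] before a front vowel. /k/ is underlying.
The one attested form of 'star', [mimek], shows underlying /mimek/. Applying the same rule before a front vowel gives [mimetʃe].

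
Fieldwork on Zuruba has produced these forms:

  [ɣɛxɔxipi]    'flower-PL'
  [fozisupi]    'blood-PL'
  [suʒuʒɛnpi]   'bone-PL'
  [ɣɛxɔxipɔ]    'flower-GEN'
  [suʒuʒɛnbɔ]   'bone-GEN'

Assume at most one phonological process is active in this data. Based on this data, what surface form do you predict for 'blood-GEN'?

The GEN suffix surfaces as [-bɔ] and [-pɔ], depending on the final segment of the stem.
The PL suffix, which begins with [p], is invariant after every stem; so [p] is not altered by any rule here.
So the underlying form is /-bɔ/, and voiced stops become voiceless after a vowel.
After 'blood', which ends in a vowel, the suffix surfaces as [-pɔ], giving [fozisupɔ].

[fozisupɔ]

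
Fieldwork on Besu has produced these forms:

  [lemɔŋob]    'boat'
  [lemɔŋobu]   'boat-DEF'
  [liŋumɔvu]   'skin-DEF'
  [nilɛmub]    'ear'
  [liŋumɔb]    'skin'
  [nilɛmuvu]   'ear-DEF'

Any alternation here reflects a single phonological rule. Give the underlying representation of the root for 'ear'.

'ear' shows [b] ~ [v] at the end of the stem ([nilɛmub] vs [nilɛmuvu]).
The stem 'boat' ([lemɔŋob], [lemɔŋobu]) shows [b] unchanged in both environments, so [b] cannot be basic with [v] derived before the DEF suffix.
Therefore /v/ is basic and [b] is derived by word-final hardening (voiced fricatives become stops word-finally).

/nilɛmuv/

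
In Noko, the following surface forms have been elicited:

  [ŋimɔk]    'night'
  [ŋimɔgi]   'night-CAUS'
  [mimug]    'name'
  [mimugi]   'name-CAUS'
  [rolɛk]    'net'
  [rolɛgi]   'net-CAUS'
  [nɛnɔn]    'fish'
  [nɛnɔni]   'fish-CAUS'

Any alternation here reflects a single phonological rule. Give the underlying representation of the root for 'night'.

/ŋimɔk/

The stem for 'night' ends in [k] in [ŋimɔk] but [g] in [ŋimɔgi].
If /g/ were underlying and a rule turned it into [k] in isolation, 'name' would also alternate; but it has [g] in both [mimug] and [mimugi].
So /k/ is underlying, and a rule of intervocalic voicing — voiceless stops become voiced between vowels — gives [g].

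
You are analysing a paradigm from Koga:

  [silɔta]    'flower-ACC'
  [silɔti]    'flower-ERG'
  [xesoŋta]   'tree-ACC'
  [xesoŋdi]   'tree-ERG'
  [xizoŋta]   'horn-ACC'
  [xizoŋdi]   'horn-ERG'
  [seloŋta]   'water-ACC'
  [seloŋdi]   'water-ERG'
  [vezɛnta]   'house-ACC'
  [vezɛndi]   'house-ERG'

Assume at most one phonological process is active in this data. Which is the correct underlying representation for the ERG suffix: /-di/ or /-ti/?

/-di/

The ERG morpheme has two allomorphs, [-di] and [-ti].
By contrast the ACC suffix keeps its initial [t] throughout — that segment must be underlying.
So the underlying form is /-di/, and voiced stops become voiceless after a vowel.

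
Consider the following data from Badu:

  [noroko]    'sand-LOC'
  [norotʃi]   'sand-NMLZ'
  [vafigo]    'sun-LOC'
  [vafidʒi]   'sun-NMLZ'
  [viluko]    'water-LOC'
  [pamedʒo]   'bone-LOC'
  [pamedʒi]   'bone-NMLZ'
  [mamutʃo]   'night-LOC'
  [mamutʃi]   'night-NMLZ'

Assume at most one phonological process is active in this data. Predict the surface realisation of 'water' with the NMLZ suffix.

In [noroko] and [norotʃi] the final segment of 'sand' alternates: [k] ~ [tʃ].
But 'night' keeps [tʃ] in both environments ([mamutʃo], [mamutʃi]), so there is no rule changing /tʃ/ to [k] before the LOC suffix.
The alternation reflects palatalization before a front vowel: /k/ and /g/ become palato-alveolar [tʃ] and [dʒ] before a front vowel. /k/ is underlying.
From [viluko] the stem 'water' is /viluk/; before a front vowel this yields [vilutʃi].

[vilutʃi]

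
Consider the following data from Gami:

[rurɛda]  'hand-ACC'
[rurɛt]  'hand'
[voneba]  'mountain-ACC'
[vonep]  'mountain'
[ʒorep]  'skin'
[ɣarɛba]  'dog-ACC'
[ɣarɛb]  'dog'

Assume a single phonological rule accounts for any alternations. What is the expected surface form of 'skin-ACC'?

[ʒoreba]

'mountain' shows [b] ~ [p] at the end of the stem ([voneba] vs [vonep]).
If /b/ were underlying and a rule turned it into [p] in isolation, 'dog' would also alternate; but it has [b] in both [ɣarɛba] and [ɣarɛb].
The alternation reflects intervocalic voicing: voiceless stops become voiced between vowels. /p/ is underlying.
From [ʒorep] the stem 'skin' is /ʒorep/; between vowels this yields [ʒoreba].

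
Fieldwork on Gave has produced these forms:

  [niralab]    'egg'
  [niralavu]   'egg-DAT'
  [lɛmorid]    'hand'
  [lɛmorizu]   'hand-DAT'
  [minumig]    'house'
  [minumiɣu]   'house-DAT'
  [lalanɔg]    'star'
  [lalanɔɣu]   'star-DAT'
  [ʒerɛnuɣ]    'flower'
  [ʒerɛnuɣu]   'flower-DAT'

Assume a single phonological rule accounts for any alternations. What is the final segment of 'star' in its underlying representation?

/g/

The stem for 'star' ends in [g] in [lalanɔg] but [ɣ] in [lalanɔɣu].
If /ɣ/ were underlying and a rule turned it into [g] in isolation, 'flower' would also alternate; but it has [ɣ] in both [ʒerɛnuɣ] and [ʒerɛnuɣu].
So /g/ is underlying, and a rule of intervocalic spirantization — voiced stops become fricatives between vowels — gives [ɣ].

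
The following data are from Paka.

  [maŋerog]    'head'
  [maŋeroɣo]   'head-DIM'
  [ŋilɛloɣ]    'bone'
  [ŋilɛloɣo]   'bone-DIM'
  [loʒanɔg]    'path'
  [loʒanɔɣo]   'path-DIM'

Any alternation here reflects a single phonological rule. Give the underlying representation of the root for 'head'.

The stem for 'head' ends in [g] in [maŋerog] but [ɣ] in [maŋeroɣo].
Compare 'bone', with invariant [ɣ] in [ŋilɛloɣ] and [ŋilɛloɣo]: an analysis with underlying /ɣ/ and a rule producing [g] in isolation would wrongly predict alternation here too.
Therefore /g/ is basic and [ɣ] is derived by intervocalic spirantization (voiced stops become fricatives between vowels).

/maŋerog/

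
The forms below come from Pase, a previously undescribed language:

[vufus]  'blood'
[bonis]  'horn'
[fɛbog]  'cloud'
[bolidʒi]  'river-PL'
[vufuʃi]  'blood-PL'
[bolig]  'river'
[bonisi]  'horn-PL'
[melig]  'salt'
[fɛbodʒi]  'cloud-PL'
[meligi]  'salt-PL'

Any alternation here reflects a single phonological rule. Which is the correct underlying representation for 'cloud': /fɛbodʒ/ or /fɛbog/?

/fɛbodʒ/

The stem for 'cloud' ends in [g] in [fɛbog] but [dʒ] in [fɛbodʒi].
If /g/ were underlying and a rule turned it into [dʒ] before the PL suffix, 'salt' would also alternate; but it has [g] in both [melig] and [meligi].
The alternation reflects depalatalization: palato-alveolar /dʒ/ and /ʃ/ become [g] and [s] when no front vowel follows. /dʒ/ is underlying.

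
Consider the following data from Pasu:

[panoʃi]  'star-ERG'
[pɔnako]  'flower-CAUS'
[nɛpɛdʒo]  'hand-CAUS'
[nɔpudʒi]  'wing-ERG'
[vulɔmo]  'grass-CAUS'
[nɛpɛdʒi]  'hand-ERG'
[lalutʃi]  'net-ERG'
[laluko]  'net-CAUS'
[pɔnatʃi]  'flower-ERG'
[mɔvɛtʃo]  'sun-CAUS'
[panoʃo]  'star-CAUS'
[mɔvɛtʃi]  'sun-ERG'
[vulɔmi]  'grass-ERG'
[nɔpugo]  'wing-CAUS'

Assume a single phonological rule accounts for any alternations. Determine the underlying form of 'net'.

In [lalutʃi] and [laluko] the final segment of 'net' alternates: [tʃ] ~ [k].
Compare 'sun', with invariant [tʃ] in [mɔvɛtʃi] and [mɔvɛtʃo]: an analysis with underlying /tʃ/ and a rule producing [k] before the CAUS suffix would wrongly predict alternation here too.
So /k/ is underlying, and a rule of palatalization before a front vowel — /k/ and /g/ become palato-alveolar [tʃ] and [dʒ] before a front vowel — gives [tʃ].

/laluk/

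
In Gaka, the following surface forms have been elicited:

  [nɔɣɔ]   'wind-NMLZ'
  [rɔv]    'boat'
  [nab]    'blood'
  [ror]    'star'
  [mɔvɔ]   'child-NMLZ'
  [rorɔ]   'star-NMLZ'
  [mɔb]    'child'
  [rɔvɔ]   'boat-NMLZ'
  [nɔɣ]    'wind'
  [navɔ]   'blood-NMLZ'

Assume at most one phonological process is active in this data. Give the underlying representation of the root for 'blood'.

'blood' shows [v] ~ [b] at the end of the stem ([navɔ] vs [nab]).
The stem 'boat' ([rɔvɔ], [rɔv]) shows [v] unchanged in both environments, so [v] cannot be basic with [b] derived in isolation.
Therefore /b/ is basic and [v] is derived by intervocalic spirantization (voiced stops become fricatives between vowels).
The underlying form of 'blood' is therefore /nab/.

/nab/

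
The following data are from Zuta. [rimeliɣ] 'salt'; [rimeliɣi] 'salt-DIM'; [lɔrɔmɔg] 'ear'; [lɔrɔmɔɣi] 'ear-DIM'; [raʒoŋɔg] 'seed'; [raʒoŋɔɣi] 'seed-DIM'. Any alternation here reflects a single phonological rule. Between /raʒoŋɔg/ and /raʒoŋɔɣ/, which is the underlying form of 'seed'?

'seed' shows [g] ~ [ɣ] at the end of the stem ([raʒoŋɔg] vs [raʒoŋɔɣi]).
The stem 'salt' ([rimeliɣ], [rimeliɣi]) shows [ɣ] unchanged in both environments, so [ɣ] cannot be basic with [g] derived in isolation.
The alternation reflects intervocalic spirantization: voiced stops become fricatives between vowels. /g/ is underlying.

/raʒoŋɔg/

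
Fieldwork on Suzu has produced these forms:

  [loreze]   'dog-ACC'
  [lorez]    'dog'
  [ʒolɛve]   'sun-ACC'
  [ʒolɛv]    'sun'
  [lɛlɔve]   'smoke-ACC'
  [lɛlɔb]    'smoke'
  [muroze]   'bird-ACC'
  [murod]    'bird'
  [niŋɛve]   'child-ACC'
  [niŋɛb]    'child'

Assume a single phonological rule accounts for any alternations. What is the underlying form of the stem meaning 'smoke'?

/lɛlɔb/

In [lɛlɔve] and [lɛlɔb] the final segment of 'smoke' alternates: [v] ~ [b].
Compare 'sun', with invariant [v] in [ʒolɛve] and [ʒolɛv]: an analysis with underlying /v/ and a rule producing [b] in isolation would wrongly predict alternation here too.
The alternation reflects intervocalic spirantization: voiced stops become fricatives between vowels. /b/ is underlying.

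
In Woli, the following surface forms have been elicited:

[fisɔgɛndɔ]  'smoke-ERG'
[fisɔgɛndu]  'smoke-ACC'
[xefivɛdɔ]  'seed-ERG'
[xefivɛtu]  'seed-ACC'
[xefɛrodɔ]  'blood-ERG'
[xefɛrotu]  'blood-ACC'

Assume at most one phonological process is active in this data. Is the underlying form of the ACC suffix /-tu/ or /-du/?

/-tu/

The ACC suffix surfaces as [-du] and [-tu], depending on the final segment of the stem.
By contrast the ERG suffix keeps its initial [d] throughout — that segment must be underlying.
The ACC suffix is therefore /-tu/ underlyingly, with post-nasal voicing: voiceless stops become voiced after a nasal.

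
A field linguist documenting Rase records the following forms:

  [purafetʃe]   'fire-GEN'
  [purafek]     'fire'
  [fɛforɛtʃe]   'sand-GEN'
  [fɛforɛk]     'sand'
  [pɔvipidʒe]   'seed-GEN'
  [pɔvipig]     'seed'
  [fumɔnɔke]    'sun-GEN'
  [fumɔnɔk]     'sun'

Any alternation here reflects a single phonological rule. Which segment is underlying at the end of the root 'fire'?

'fire' shows [tʃ] ~ [k] at the end of the stem ([purafetʃe] vs [purafek]).
But 'sun' keeps [k] in both environments ([fumɔnɔke], [fumɔnɔk]), so there is no rule changing /k/ to [tʃ] before the GEN suffix.
The alternation reflects depalatalization: palato-alveolar /tʃ/ and /dʒ/ become [k] and [g] when no front vowel follows. /tʃ/ is underlying.

/tʃ/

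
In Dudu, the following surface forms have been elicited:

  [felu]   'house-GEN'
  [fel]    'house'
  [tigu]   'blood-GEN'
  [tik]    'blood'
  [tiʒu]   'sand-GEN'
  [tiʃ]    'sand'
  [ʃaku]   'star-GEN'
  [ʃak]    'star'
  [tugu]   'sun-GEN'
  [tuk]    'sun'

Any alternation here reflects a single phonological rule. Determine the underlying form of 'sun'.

'sun' shows [g] ~ [k] at the end of the stem ([tugu] vs [tuk]).
If /k/ were underlying and a rule turned it into [g] before the GEN suffix, 'star' would also alternate; but it has [k] in both [ʃaku] and [ʃak].
Therefore /g/ is basic and [k] is derived by word-final obstruent devoicing (voiced obstruents become voiceless word-finally).

/tug/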